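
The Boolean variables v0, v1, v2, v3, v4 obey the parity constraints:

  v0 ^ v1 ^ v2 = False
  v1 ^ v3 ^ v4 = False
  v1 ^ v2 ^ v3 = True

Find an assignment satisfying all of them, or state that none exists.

v0=F, v1=F, v2=F, v3=T, v4=T

v0 ^ v1 ^ v2 = F ^ F ^ F = False ✓
v1 ^ v3 ^ v4 = F ^ T ^ T = False ✓
v1 ^ v2 ^ v3 = F ^ F ^ T = True ✓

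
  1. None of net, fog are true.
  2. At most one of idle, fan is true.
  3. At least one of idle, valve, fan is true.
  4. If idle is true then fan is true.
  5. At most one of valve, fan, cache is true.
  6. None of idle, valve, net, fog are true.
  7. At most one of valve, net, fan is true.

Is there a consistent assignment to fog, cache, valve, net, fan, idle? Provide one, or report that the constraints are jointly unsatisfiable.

fog = False, cache = False, valve = False, net = False, fan = True, idle = False

  (1) {net, fog}: 0 true — none ✓
  (2) {idle, fan}: 1 true — at most one ✓
  (3) {idle, valve, fan}: 1 true — at least one ✓
  (4) idle=F ⇒ fan: vacuous ✓
  (5) {valve, fan, cache}: 1 true — at most one ✓
  (6) {idle, valve, net, fog}: 0 true — none ✓
  (7) {valve, net, fan}: 1 true — at most one ✓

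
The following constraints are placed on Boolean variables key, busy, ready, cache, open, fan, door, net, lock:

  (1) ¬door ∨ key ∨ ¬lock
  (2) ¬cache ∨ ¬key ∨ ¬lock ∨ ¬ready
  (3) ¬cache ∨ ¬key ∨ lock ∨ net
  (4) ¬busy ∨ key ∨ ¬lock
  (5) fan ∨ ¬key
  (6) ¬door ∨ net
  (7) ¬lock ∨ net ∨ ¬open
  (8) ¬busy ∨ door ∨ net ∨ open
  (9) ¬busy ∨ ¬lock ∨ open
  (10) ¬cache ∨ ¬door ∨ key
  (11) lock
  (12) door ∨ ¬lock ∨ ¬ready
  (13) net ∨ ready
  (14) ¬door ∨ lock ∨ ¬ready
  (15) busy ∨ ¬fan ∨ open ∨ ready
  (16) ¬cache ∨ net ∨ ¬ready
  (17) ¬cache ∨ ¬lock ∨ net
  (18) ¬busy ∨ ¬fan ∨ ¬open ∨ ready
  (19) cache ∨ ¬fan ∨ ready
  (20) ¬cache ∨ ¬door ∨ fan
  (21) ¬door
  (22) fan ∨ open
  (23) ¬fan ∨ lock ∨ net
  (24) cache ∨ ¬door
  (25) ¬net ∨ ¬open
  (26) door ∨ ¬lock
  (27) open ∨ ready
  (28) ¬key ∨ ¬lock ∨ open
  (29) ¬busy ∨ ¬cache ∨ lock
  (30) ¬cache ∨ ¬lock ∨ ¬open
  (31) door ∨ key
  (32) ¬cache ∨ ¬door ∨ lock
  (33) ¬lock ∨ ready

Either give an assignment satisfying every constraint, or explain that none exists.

Case door = True:
  Clause (¬door) is falsified — contradiction.
Case door = False:
  (lock) forces lock = True.
  Clause (door ∨ ¬lock) is falsified — contradiction.
Both cases fail, so the formula is unsatisfiable.

No satisfying assignment exists.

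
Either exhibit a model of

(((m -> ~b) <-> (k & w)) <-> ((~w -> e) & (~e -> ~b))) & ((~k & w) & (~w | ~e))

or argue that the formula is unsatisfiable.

w = True; e = False; b = True; k = False; m = False

  ((m -> ~b) <-> (k & w)) <-> ((~w -> e) & (~e -> ~b)) = True
    (m -> ~b) <-> (k & w) = False
      m -> ~b = True
        ~b = False
      k & w = False
    (~w -> e) & (~e -> ~b) = False
      ~w -> e = True
        ~w = False
      ~e -> ~b = False
        ~e = True
        ~b = False
  (~k & w) & (~w | ~e) = True
    ~k & w = True
      ~k = True
    ~w | ~e = True
      ~w = False
      ~e = True
Both conjuncts True, so the formula holds.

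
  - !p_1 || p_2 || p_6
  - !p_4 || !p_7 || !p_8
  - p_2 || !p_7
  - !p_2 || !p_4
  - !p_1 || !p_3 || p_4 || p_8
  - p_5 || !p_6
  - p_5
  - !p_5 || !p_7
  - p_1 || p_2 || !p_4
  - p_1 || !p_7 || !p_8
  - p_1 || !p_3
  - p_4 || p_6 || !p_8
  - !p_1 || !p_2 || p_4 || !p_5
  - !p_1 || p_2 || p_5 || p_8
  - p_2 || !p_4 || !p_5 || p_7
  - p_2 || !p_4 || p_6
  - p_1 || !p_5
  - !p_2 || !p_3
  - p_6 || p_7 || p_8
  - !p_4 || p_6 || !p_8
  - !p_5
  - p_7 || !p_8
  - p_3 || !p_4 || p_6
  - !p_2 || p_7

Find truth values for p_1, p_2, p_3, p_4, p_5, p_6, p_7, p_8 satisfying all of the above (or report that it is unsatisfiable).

UNSATISFIABLE

Case p_5 = True:
  Clause (!p_5) is falsified — contradiction.
Case p_5 = False:
  Clause (p_5) is falsified — contradiction.
Both cases fail, so the formula is unsatisfiable.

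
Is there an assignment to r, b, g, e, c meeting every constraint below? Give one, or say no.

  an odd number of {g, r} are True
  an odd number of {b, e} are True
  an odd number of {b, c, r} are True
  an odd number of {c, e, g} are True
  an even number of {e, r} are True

r=F, b=T, g=T, e=F, c=F

{g, r}: 1 true → odd ✓
{b, e}: 1 true → odd ✓
{b, c, r}: 1 true → odd ✓
{c, e, g}: 1 true → odd ✓
{e, r}: 0 true → even ✓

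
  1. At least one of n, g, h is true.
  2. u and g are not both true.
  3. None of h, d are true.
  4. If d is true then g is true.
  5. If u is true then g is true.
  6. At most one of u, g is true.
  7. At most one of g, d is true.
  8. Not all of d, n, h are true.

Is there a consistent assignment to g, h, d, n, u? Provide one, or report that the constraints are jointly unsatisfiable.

g = False, h = False, d = False, n = True, u = False

  (1) {n, g, h}: 1 true — at least one ✓
  (2) u=F, g=F — not both ✓
  (3) {h, d}: 0 true — none ✓
  (4) d=F ⇒ g: vacuous ✓
  (5) u=F ⇒ g: vacuous ✓
  (6) {u, g}: 0 true — at most one ✓
  (7) {g, d}: 0 true — at most one ✓
  (8) {d, n, h}: 1/3 true — not all ✓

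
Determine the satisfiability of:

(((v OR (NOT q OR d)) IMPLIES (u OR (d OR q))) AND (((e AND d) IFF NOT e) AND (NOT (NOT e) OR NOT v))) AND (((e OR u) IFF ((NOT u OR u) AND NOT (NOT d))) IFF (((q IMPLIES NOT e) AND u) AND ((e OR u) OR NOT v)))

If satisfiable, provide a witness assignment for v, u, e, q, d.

v: False, u: True, e: True, q: True, d: False

  ((v OR (NOT q OR d)) IMPLIES (u OR (d OR q))) AND (((e AND d) IFF NOT e) AND (NOT (NOT e) OR NOT v)) = True
    (v OR (NOT q OR d)) IMPLIES (u OR (d OR q)) = True
      v OR (NOT q OR d) = False
        NOT q OR d = False
          NOT q = False
      u OR (d OR q) = True
        d OR q = True
    ((e AND d) IFF NOT e) AND (NOT (NOT e) OR NOT v) = True
      (e AND d) IFF NOT e = True
        e AND d = False
        NOT e = False
      NOT (NOT e) OR NOT v = True
        NOT (NOT e) = True
          NOT e = False
        NOT v = True
  ((e OR u) IFF ((NOT u OR u) AND NOT (NOT d))) IFF (((q IMPLIES NOT e) AND u) AND ((e OR u) OR NOT v)) = True
    (e OR u) IFF ((NOT u OR u) AND NOT (NOT d)) = False
      e OR u = True
      (NOT u OR u) AND NOT (NOT d) = False
        NOT u OR u = True
          NOT u = False
        NOT (NOT d) = False
          NOT d = True
    ((q IMPLIES NOT e) AND u) AND ((e OR u) OR NOT v) = False
      (q IMPLIES NOT e) AND u = False
        q IMPLIES NOT e = False
          NOT e = False
      (e OR u) OR NOT v = True
        e OR u = True
        NOT v = True
Both conjuncts True, so the formula holds.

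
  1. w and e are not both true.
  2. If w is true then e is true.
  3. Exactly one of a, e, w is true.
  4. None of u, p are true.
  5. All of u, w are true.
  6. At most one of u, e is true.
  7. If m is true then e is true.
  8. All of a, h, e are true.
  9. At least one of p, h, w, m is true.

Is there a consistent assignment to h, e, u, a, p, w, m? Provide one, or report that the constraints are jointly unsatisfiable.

UNSATISFIABLE

Case u = True:
  Constraint (4) is violated (u=T) — contradiction.
Case u = False:
  Constraint (5) is violated (u=F) — contradiction.
Both cases fail — unsatisfiable.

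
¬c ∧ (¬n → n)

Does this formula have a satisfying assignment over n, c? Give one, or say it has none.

n = True, c = False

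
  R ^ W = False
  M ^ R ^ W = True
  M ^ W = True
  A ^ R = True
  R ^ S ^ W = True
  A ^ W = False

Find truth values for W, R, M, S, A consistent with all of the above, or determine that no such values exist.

Adding constraints 1, 4, 6 mod 2: every variable appears an even number of times on the left, so the left side is 0.
But the right sides sum to 1 (mod 2). 0 ≠ 1 — the system is inconsistent.

Unsatisfiable — no assignment works.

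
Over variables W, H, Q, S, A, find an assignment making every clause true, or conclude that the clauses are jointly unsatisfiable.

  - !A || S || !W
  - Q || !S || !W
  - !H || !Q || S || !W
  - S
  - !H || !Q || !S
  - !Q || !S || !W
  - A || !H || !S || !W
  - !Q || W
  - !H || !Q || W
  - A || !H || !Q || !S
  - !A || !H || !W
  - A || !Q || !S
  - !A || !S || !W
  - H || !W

Unit clause (S) forces S = True.
Try W = True:
  (Q || !S || !W) forces Q = True.
  clause (!Q || !S || !W) is falsified — backtrack.
So W = False.
  then (!Q || W) forces Q = False.
Set H = False.
Set A = False.
All clauses satisfied.

W: False, H: False, Q: False, S: True, A: False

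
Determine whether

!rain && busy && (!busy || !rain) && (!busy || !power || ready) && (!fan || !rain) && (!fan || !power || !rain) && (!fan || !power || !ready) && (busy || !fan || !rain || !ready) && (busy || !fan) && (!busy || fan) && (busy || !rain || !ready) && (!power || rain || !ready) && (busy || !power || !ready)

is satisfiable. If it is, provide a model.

Unit clause (!rain) forces rain = False.
Unit clause (busy) forces busy = True.
In (!busy || fan) only fan is left, so fan = True.
Set ready = False.
  then (!busy || !power || ready) forces power = False.
All clauses satisfied.

ready=F, power=F, fan=T, rain=F, busy=T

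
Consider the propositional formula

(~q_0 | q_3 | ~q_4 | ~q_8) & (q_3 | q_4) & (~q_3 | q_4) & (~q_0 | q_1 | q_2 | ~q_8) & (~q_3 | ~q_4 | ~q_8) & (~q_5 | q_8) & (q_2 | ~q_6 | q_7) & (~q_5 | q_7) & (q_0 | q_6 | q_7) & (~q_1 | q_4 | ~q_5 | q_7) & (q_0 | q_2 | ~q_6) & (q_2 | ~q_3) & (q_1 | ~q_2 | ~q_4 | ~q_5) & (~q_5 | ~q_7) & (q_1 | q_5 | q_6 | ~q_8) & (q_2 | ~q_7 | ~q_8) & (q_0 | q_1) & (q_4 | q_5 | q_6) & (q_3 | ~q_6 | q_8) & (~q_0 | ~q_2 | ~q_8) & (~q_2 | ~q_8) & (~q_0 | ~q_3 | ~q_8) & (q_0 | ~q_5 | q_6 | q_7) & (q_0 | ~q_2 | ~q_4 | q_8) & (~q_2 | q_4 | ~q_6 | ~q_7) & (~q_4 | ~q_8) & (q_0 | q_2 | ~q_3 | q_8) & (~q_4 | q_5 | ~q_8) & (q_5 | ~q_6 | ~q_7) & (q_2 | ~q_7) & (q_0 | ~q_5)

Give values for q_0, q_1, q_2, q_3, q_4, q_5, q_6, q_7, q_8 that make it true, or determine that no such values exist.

q_0: True, q_1: True, q_2: True, q_3: True, q_4: True, q_5: False, q_6: False, q_7: False, q_8: False

Set q_0 = True.
Set q_1 = True.
Set q_2 = True.
  then (~q_0 | ~q_2 | ~q_8) forces q_8 = False.
  then (~q_5 | q_8) forces q_5 = False.
Set q_3 = True.
  then (~q_3 | q_4) forces q_4 = True.
Set q_6 = False.
Set q_7 = False.
All clauses satisfied.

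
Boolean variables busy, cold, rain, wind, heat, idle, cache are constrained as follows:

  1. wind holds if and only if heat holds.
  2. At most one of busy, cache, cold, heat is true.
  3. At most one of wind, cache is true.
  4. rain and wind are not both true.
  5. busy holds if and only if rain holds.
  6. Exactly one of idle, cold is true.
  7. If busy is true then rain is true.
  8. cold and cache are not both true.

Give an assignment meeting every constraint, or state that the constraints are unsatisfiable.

busy: False, cold: False, rain: False, wind: True, heat: True, idle: True, cache: False

  (1) wind=T, heat=T — same ✓
  (2) {busy, cache, cold, heat}: 1 true — at most one ✓
  (3) {wind, cache}: 1 true — at most one ✓
  (4) rain=F, wind=T — not both ✓
  (5) busy=F, rain=F — same ✓
  (6) {idle, cold}: 1 true — exactly one ✓
  (7) busy=F ⇒ rain: vacuous ✓
  (8) cold=F, cache=F — not both ✓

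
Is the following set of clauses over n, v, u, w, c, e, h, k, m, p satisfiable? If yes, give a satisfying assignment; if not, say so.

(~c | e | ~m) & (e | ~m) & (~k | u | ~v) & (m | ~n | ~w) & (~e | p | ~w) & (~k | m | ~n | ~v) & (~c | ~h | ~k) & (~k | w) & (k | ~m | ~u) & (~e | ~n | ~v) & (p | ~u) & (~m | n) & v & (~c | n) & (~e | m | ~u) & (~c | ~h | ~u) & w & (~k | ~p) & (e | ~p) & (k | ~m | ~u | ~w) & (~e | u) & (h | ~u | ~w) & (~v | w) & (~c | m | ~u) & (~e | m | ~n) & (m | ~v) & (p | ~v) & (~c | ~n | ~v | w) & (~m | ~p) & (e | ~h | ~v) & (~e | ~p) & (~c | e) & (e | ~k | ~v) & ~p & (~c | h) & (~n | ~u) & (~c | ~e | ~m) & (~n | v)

Unsatisfiable — no assignment works.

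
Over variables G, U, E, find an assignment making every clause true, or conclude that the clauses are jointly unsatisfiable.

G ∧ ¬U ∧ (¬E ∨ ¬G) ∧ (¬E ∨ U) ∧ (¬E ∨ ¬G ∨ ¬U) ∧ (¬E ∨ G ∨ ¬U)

G: True, U: False, E: False

Unit clause (G) forces G = True.
Unit clause (¬U) forces U = False.
In (¬E ∨ ¬G) only ¬E is left, so E = False.
All clauses satisfied.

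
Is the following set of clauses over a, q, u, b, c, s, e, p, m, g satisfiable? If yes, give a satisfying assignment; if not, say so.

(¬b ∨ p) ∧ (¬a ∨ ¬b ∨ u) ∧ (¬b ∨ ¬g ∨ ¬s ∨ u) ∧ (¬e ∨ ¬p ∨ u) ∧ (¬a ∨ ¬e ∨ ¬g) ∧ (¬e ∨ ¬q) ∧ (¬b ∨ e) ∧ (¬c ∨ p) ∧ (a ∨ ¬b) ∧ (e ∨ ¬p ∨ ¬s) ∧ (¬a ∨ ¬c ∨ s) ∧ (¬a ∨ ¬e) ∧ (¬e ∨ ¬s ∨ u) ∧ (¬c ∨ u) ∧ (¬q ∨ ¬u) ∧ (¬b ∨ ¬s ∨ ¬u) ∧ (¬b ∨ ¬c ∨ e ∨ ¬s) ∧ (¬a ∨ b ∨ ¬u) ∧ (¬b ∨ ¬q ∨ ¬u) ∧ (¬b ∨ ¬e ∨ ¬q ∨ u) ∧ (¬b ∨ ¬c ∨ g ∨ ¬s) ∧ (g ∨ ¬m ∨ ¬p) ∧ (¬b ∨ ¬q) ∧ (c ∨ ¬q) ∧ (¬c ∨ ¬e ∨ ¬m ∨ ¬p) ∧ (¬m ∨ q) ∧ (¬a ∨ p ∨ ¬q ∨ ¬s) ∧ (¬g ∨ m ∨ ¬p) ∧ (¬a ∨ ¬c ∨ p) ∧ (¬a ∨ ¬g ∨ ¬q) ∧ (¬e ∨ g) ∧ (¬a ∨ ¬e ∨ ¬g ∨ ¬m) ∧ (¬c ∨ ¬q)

a = False, q = False, u = True, b = False, c = False, s = True, e = True, p = False, m = False, g = True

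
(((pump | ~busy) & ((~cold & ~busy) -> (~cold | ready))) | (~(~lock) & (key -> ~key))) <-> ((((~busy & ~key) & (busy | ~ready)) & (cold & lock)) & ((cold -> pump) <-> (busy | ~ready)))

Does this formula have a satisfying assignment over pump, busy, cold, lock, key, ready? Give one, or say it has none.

pump = True, busy = False, cold = True, lock = True, key = False, ready = False

  (((pump | ~busy) & ((~cold & ~busy) -> (~cold | ready))) | (~(~lock) & (key -> ~key))) <-> ((((~busy & ~key) & (busy | ~ready)) & (cold & lock)) & ((cold -> pump) <-> (busy | ~ready))) = True
    ((pump | ~busy) & ((~cold & ~busy) -> (~cold | ready))) | (~(~lock) & (key -> ~key)) = True
      (pump | ~busy) & ((~cold & ~busy) -> (~cold | ready)) = True
        pump | ~busy = True
          ~busy = True
        (~cold & ~busy) -> (~cold | ready) = True
          ~cold & ~busy = False
            ~cold = False
            ~busy = True
          ~cold | ready = False
            ~cold = False
      ~(~lock) & (key -> ~key) = True
        ~(~lock) = True
          ~lock = False
        key -> ~key = True
          ~key = True
    (((~busy & ~key) & (busy | ~ready)) & (cold & lock)) & ((cold -> pump) <-> (busy | ~ready)) = True
      ((~busy & ~key) & (busy | ~ready)) & (cold & lock) = True
        (~busy & ~key) & (busy | ~ready) = True
          ~busy & ~key = True
            ~busy = True
            ~key = True
          busy | ~ready = True
            ~ready = True
        cold & lock = True
      (cold -> pump) <-> (busy | ~ready) = True
        cold -> pump = True
        busy | ~ready = True
          ~ready = True
The formula evaluates to True.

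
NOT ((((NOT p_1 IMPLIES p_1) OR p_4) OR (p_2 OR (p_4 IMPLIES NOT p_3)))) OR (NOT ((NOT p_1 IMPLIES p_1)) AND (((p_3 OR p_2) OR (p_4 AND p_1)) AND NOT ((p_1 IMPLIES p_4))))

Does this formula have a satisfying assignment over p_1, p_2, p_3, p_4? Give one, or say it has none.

Case p_1 = True: the formula becomes NOT True OR (False AND (((p_3 OR p_2) OR p_4) AND NOT p_4)) = False.
Case p_1 = False: the formula simplifies to NOT ((p_4 OR (p_2 OR (p_4 IMPLIES NOT p_3)))).
  p_4 = True: this becomes NOT ((True OR (p_2 OR NOT p_3))) = False.
  p_4 = False: this becomes NOT ((False OR True)) = False.
Both cases fail — unsatisfiable.

Unsatisfiable — no assignment works.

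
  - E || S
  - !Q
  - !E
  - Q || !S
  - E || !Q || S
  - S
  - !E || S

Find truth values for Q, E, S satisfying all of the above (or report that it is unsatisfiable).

The formula is unsatisfiable.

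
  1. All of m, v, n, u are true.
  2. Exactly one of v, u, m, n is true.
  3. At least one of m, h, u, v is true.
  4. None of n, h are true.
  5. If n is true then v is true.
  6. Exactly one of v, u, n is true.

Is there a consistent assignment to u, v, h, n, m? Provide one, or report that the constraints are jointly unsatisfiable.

Case n = True:
  Constraint (4) is violated (n=T) — contradiction.
Case n = False:
  Constraint (1) is violated (n=F) — contradiction.
Both cases fail — unsatisfiable.

No satisfying assignment exists.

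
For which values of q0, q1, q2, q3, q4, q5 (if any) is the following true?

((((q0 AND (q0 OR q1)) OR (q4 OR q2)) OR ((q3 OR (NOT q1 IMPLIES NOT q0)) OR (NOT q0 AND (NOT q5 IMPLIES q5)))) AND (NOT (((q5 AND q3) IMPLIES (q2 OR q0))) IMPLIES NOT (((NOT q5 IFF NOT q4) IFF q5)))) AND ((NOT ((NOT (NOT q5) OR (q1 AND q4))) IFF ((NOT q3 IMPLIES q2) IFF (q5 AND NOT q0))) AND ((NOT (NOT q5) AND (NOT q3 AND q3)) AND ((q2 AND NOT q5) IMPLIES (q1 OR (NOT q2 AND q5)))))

UNSATISFIABLE

Case q3 = True: the conjunct NOT q3 is False.
Case q3 = False: the conjunct q3 is False.
Both cases fail — unsatisfiable.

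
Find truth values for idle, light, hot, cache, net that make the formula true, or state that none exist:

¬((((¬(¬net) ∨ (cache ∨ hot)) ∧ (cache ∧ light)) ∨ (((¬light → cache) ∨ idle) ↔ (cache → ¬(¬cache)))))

idle = False, light = False, hot = False, cache = False, net = True

  ¬((((¬(¬net) ∨ (cache ∨ hot)) ∧ (cache ∧ light)) ∨ (((¬light → cache) ∨ idle) ↔ (cache → ¬(¬cache))))) = True
    ((¬(¬net) ∨ (cache ∨ hot)) ∧ (cache ∧ light)) ∨ (((¬light → cache) ∨ idle) ↔ (cache → ¬(¬cache))) = False
      (¬(¬net) ∨ (cache ∨ hot)) ∧ (cache ∧ light) = False
        ¬(¬net) ∨ (cache ∨ hot) = True
          ¬(¬net) = True
            ¬net = False
          cache ∨ hot = False
        cache ∧ light = False
      ((¬light → cache) ∨ idle) ↔ (cache → ¬(¬cache)) = False
        (¬light → cache) ∨ idle = False
          ¬light → cache = False
            ¬light = True
        cache → ¬(¬cache) = True
          ¬(¬cache) = False
            ¬cache = True
The formula evaluates to True.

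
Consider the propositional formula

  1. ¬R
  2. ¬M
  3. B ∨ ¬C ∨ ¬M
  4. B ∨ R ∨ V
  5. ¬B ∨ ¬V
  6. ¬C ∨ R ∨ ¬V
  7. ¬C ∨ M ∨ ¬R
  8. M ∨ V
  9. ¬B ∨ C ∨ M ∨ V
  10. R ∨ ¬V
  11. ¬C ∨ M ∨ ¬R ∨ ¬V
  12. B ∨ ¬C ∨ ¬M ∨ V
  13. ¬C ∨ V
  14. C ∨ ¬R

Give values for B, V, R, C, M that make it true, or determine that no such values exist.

Unsatisfiable — no assignment works.

Case R = True:
  Clause (¬R) is falsified — contradiction.
Case R = False:
  (¬M) forces M = False.
  (M ∨ V) forces V = True.
  Clause (R ∨ ¬V) is falsified — contradiction.
Both cases fail, so the formula is unsatisfiable.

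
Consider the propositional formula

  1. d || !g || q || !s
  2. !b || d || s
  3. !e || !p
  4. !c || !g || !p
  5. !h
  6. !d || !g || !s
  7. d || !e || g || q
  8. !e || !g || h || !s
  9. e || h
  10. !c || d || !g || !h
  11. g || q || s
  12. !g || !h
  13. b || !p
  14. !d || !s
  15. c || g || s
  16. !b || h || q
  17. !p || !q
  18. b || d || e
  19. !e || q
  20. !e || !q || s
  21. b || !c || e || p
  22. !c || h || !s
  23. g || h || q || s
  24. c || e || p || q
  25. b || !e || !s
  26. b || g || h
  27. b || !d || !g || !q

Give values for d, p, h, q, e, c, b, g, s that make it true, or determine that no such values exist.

d = False; p = False; h = False; q = True; e = True; c = False; b = True; g = False; s = True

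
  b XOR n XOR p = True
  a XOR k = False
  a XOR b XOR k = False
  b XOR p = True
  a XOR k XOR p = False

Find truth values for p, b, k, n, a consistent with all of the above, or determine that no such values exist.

Unsatisfiable

Adding constraints 3, 4, 5 mod 2: every variable appears an even number of times on the left, so the left side is 0.
But the right sides sum to 1 (mod 2). 0 ≠ 1 — the system is inconsistent.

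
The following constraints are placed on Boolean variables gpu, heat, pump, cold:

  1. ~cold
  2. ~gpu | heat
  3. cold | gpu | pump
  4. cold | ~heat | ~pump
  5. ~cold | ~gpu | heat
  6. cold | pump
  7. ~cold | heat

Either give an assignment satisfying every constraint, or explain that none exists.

gpu: False, heat: False, pump: True, cold: False

Unit clause (~cold) forces cold = False.
In (cold | pump) only pump is left, so pump = True.
In (cold | ~heat | ~pump) only ~heat is left, so heat = False.
In (~gpu | heat) only ~gpu is left, so gpu = False.
Check each clause:
  (~cold): ~cold holds.
  (~gpu | heat): ~gpu holds.
  (cold | gpu | pump): pump holds.
  (cold | ~heat | ~pump): ~heat holds.
  (~cold | ~gpu | heat): ~cold holds.
  (cold | pump): pump holds.
  (~cold | heat): ~cold holds.
All clauses satisfied.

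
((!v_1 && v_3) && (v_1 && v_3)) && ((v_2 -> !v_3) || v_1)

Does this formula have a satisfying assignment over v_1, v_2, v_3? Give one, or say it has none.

Unsatisfiable

Case v_1 = True: the conjunct !v_1 is False.
Case v_1 = False: the conjunct v_1 is False.
Both cases fail — unsatisfiable.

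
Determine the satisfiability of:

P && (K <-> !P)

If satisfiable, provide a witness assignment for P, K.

P: True; K: False

  K <-> !P = True
    !P = False
Both conjuncts True, so the formula holds.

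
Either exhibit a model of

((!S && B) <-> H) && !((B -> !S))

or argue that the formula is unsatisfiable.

B=T, S=T, H=F

  (!S && B) <-> H = True
    !S && B = False
      !S = False
  !((B -> !S)) = True
    B -> !S = False
      !S = False
Both conjuncts True, so the formula holds.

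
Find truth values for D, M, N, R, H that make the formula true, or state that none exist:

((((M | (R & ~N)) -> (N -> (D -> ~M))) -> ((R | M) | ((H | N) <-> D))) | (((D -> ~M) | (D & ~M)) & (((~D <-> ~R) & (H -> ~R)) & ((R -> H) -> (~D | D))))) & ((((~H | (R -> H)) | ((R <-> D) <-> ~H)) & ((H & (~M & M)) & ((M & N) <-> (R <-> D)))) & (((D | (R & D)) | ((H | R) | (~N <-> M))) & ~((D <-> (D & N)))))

No satisfying assignment exists.

Case M = True: the conjunct ~M is False.
Case M = False: the conjunct M is False.
Both cases fail — unsatisfiable.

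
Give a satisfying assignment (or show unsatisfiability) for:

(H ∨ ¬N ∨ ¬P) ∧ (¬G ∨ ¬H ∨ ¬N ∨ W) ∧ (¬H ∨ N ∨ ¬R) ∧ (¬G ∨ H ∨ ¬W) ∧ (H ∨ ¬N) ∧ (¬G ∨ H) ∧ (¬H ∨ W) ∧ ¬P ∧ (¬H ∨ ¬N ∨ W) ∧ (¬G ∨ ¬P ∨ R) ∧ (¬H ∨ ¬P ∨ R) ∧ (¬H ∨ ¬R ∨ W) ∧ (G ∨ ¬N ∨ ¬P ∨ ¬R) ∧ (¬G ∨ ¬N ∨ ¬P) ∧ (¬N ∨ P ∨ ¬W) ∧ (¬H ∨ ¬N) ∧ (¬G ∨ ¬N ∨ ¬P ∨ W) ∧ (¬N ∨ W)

Unit clause (¬P) forces P = False.
Set R = True.
Try N = True:
  (H ∨ ¬N) forces H = True.
  clause (¬H ∨ ¬N) is falsified — backtrack.
So N = False.
  then (¬H ∨ N ∨ ¬R) forces H = False.
  then (¬G ∨ H) forces G = False.
Set W = False.
All clauses satisfied.

R: True, P: False, N: False, G: False, W: False, H: False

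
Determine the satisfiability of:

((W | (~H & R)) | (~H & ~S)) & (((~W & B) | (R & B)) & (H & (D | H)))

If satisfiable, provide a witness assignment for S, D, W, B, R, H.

S=F, D=T, W=T, B=T, R=T, H=T

  (W | (~H & R)) | (~H & ~S) = True
    W | (~H & R) = True
      ~H & R = False
        ~H = False
    ~H & ~S = False
      ~H = False
      ~S = True
  ((~W & B) | (R & B)) & (H & (D | H)) = True
    (~W & B) | (R & B) = True
      ~W & B = False
        ~W = False
      R & B = True
    H & (D | H) = True
      D | H = True
Both conjuncts True, so the formula holds.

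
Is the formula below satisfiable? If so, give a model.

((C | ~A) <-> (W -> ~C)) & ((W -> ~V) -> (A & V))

V=T, C=F, A=F, W=T

  (C | ~A) <-> (W -> ~C) = True
    C | ~A = True
      ~A = True
    W -> ~C = True
      ~C = True
  (W -> ~V) -> (A & V) = True
    W -> ~V = False
      ~V = False
    A & V = False
Both conjuncts True, so the formula holds.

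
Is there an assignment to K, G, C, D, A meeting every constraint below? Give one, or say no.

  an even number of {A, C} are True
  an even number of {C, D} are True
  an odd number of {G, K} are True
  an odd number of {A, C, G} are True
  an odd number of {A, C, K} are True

UNSATISFIABLE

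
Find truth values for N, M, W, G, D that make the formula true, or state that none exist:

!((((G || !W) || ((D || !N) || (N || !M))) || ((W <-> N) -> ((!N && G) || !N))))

Case N = True: the formula becomes !((True || !W)) = False.
Case N = False: the formula becomes !((True || True)) = False.
Both cases fail — unsatisfiable.

The formula is unsatisfiable.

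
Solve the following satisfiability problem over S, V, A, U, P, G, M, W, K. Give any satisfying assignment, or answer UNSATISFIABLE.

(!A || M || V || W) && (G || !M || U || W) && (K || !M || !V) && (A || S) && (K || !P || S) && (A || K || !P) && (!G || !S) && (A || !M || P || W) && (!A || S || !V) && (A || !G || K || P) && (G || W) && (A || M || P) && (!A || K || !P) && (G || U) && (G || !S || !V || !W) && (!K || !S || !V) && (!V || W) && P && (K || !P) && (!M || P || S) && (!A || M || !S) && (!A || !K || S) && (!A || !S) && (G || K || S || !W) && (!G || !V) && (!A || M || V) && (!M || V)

S=T, V=F, A=F, U=T, P=T, G=F, M=F, W=T, K=T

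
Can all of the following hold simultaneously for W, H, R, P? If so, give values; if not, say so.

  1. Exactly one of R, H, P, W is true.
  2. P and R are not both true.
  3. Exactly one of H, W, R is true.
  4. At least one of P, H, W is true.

W = False; H = True; R = False; P = False

  (1) {R, H, P, W}: 1 true — exactly one ✓
  (2) P=F, R=F — not both ✓
  (3) {H, W, R}: 1 true — exactly one ✓
  (4) {P, H, W}: 1 true — at least one ✓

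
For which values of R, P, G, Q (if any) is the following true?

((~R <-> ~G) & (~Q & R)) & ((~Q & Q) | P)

R = True, P = True, G = True, Q = False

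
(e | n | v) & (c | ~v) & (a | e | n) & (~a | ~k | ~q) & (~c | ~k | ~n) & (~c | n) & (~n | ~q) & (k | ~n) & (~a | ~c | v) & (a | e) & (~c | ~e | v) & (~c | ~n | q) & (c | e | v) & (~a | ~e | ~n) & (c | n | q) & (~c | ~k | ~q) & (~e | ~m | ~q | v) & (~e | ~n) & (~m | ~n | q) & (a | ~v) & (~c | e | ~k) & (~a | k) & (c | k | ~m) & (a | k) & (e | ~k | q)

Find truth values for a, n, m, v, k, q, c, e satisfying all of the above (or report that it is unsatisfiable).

Set a = False.
  then (a | e) forces e = True.
  then (~e | ~n) forces n = False.
  then (a | ~v) forces v = False.
  then (a | k) forces k = True.
  then (~c | n) forces c = False.
  then (c | n | q) forces q = True.
  then (~e | ~m | ~q | v) forces m = False.
All clauses satisfied.

a = False; n = False; m = False; v = False; k = True; q = True; c = False; e = True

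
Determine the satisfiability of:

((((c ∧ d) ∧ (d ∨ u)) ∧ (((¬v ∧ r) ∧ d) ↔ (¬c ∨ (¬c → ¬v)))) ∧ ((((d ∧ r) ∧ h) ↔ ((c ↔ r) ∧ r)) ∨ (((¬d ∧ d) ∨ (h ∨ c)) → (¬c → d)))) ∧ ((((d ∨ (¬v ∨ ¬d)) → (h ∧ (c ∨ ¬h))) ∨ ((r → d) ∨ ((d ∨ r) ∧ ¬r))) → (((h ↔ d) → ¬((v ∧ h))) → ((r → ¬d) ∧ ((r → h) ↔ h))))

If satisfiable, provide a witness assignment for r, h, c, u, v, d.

The formula is unsatisfiable.

Case d = True: the formula simplifies to (c ∧ ((¬v ∧ r) ↔ (¬c ∨ (¬c → ¬v)))) ∧ ((h → ¬((v ∧ h))) → (¬r ∧ ((r → h) ↔ h))).
  c = True: simplifies to (¬v ∧ r) ∧ ((h → ¬((v ∧ h))) → (¬r ∧ ((r → h) ↔ h))).
    r = True: simplifies to ¬v ∧ ¬((h → ¬((v ∧ h)))).
      v = True: the conjunct ¬v is False.
      v = False: the conjunct ¬((h → ¬((v ∧ h)))) becomes ¬((h → True)) = False.
    r = False: the conjunct r is False.
  c = False: the conjunct c is False.
Case d = False: the conjunct d is False.
Both cases fail — unsatisfiable.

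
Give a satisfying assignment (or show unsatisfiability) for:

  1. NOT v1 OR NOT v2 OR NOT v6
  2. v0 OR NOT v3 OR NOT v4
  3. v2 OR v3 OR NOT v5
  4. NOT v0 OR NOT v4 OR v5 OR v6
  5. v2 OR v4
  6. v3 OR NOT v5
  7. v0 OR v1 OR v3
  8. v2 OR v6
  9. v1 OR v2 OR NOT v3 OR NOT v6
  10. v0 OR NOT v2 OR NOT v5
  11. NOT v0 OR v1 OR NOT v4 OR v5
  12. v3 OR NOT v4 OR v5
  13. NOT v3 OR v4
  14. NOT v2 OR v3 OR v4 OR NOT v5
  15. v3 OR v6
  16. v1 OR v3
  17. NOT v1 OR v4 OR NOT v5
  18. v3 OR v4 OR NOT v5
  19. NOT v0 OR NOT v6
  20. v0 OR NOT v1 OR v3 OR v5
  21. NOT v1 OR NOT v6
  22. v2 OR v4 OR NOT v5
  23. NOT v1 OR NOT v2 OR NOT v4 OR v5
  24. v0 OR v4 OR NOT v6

v0: True; v1: True; v2: True; v3: True; v4: True; v5: True; v6: False

Set v0 = True.
  then (NOT v0 OR NOT v6) forces v6 = False.
  then (v2 OR v6) forces v2 = True.
  then (v3 OR v6) forces v3 = True.
  then (NOT v3 OR v4) forces v4 = True.
  then (NOT v0 OR NOT v4 OR v5 OR v6) forces v5 = True.
Set v1 = True.
All clauses satisfied.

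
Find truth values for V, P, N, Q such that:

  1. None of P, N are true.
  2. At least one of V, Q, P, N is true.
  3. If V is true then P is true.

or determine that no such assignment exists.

V = False; P = False; N = False; Q = True

  (1) {P, N}: 0 true — none ✓
  (2) {V, Q, P, N}: 1 true — at least one ✓
  (3) V=F ⇒ P: vacuous ✓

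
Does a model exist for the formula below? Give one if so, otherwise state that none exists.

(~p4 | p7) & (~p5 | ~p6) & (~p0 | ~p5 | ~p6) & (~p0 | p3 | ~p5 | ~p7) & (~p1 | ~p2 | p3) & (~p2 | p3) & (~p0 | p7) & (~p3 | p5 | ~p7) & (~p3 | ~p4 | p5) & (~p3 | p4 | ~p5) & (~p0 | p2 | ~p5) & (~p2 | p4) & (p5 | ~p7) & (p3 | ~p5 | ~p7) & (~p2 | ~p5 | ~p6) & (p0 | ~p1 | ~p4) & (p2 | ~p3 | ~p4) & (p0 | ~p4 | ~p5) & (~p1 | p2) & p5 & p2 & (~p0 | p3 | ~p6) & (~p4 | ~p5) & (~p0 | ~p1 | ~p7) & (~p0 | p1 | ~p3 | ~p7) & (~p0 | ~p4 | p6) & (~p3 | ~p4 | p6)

Case p4 = True:
  (~p4 | p7) forces p7 = True.
  (p5 | ~p7) forces p5 = True.
  Clause (~p4 | ~p5) is falsified — contradiction.
Case p4 = False:
  (~p2 | p4) forces p2 = False.
  Clause (p2) is falsified — contradiction.
Both cases fail, so the formula is unsatisfiable.

UNSATISFIABLE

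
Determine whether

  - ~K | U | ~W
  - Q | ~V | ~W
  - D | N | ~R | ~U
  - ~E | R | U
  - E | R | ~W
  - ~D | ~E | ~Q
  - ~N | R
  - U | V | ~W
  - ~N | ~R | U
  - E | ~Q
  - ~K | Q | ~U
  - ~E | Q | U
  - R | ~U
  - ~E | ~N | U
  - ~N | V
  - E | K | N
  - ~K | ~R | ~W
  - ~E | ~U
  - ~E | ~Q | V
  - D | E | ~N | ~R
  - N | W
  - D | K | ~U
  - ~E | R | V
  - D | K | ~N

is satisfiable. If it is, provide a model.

Set Q = False.
Try R = False:
  (~N | R) forces N = False.
  (R | ~U) forces U = False.
  (~E | R | U) forces E = False.
  (E | R | ~W) forces W = False.
  clause (N | W) is falsified — backtrack.
So R = True.
Set D = True.
Set V = True.
  then (Q | ~V | ~W) forces W = False.
  then (N | W) forces N = True.
  then (~N | ~R | U) forces U = True.
  then (~K | Q | ~U) forces K = False.
  then (~E | ~U) forces E = False.
All clauses satisfied.

Q = False; R = True; D = True; V = True; E = False; K = False; N = True; U = True; W = False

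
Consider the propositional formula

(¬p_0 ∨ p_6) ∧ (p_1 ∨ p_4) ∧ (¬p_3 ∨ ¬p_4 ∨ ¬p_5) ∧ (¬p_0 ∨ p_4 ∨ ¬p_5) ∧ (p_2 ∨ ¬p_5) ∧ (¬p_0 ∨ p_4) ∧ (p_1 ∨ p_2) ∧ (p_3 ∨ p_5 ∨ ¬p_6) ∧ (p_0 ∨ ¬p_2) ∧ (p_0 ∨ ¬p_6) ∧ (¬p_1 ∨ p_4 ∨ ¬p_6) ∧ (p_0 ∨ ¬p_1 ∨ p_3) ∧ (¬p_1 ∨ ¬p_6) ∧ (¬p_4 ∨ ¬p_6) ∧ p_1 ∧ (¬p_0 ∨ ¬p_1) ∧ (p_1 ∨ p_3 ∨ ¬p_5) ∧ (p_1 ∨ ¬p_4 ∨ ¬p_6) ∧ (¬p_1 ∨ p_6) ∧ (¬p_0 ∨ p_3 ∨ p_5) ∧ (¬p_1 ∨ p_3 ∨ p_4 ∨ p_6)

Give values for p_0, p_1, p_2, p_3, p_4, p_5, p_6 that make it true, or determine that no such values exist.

Unsatisfiable — no assignment works.

Case p_1 = True:
  (¬p_1 ∨ ¬p_6) forces p_6 = False.
  Clause (¬p_1 ∨ p_6) is falsified — contradiction.
Case p_1 = False:
  Clause (p_1) is falsified — contradiction.
Both cases fail, so the formula is unsatisfiable.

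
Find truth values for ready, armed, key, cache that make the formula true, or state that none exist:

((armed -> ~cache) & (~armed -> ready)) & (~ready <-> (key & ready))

ready: True, armed: False, key: False, cache: True

  (armed -> ~cache) & (~armed -> ready) = True
    armed -> ~cache = True
      ~cache = False
    ~armed -> ready = True
      ~armed = True
  ~ready <-> (key & ready) = True
    ~ready = False
    key & ready = False
Both conjuncts True, so the formula holds.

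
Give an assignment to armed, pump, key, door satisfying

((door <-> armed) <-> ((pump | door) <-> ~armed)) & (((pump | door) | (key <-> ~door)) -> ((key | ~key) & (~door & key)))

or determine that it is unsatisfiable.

armed: False; pump: True; key: True; door: False

  (door <-> armed) <-> ((pump | door) <-> ~armed) = True
    door <-> armed = True
    (pump | door) <-> ~armed = True
      pump | door = True
      ~armed = True
  ((pump | door) | (key <-> ~door)) -> ((key | ~key) & (~door & key)) = True
    (pump | door) | (key <-> ~door) = True
      pump | door = True
      key <-> ~door = True
        ~door = True
    (key | ~key) & (~door & key) = True
      key | ~key = True
        ~key = False
      ~door & key = True
        ~door = True
Both conjuncts True, so the formula holds.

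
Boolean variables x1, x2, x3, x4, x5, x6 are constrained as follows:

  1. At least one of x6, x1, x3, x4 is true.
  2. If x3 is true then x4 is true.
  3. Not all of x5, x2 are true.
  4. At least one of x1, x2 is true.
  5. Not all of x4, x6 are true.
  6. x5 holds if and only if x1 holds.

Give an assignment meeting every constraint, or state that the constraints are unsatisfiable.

x1: False, x2: True, x3: True, x4: True, x5: False, x6: False

  (1) {x6, x1, x3, x4}: 2 true — at least one ✓
  (2) x3=T ⇒ x4: T ✓
  (3) {x5, x2}: 1/2 true — not all ✓
  (4) {x1, x2}: 1 true — at least one ✓
  (5) {x4, x6}: 1/2 true — not all ✓
  (6) x5=F, x1=F — same ✓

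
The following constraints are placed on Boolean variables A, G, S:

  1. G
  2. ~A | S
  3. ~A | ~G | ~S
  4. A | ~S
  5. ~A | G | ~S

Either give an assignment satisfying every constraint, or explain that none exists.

Unit clause (G) forces G = True.
Try A = True:
  (~A | S) forces S = True.
  clause (~A | ~G | ~S) is falsified — backtrack.
So A = False.
  then (A | ~S) forces S = False.
All clauses satisfied.

A=F; G=T; S=F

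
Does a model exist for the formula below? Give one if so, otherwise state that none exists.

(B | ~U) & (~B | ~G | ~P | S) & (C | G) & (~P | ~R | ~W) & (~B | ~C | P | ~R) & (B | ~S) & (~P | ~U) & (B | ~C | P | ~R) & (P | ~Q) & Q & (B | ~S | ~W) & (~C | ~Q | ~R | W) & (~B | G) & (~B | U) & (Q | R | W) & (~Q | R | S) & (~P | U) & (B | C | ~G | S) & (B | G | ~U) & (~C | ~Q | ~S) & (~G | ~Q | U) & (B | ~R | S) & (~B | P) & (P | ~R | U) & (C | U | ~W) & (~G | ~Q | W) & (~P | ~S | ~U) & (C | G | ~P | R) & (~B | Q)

Case Q = True:
  (P | ~Q) forces P = True.
  (~P | ~U) forces U = False.
  Clause (~P | U) is falsified — contradiction.
Case Q = False:
  Clause (Q) is falsified — contradiction.
Both cases fail, so the formula is unsatisfiable.

Unsatisfiable — no assignment works.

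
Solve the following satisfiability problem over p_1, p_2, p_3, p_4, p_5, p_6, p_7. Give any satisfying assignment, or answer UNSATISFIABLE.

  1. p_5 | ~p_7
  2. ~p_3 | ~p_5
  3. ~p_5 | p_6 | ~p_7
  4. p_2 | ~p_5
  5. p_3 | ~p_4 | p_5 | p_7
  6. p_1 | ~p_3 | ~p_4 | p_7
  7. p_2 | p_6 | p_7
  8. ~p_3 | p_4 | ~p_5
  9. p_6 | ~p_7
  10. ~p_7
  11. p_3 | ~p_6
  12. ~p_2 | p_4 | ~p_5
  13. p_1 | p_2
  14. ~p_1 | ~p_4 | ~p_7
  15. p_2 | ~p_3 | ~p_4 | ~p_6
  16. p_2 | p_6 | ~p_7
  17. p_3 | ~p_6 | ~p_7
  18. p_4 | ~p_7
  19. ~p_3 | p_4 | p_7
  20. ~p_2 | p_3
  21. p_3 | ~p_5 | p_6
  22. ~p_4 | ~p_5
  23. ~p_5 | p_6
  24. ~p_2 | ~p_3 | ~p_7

Unit clause (~p_7) forces p_7 = False.
Try p_1 = False:
  (p_1 | p_2) forces p_2 = True.
  (~p_2 | p_3) forces p_3 = True.
  (~p_3 | ~p_5) forces p_5 = False.
  (p_1 | ~p_3 | ~p_4 | p_7) forces p_4 = False.
  clause (~p_3 | p_4 | p_7) is falsified — backtrack.
So p_1 = True.
Set p_2 = True.
  then (~p_2 | p_3) forces p_3 = True.
  then (~p_3 | ~p_5) forces p_5 = False.
  then (~p_3 | p_4 | p_7) forces p_4 = True.
Set p_6 = True.
All clauses satisfied.

p_1: True; p_2: True; p_3: True; p_4: True; p_5: False; p_6: True; p_7: False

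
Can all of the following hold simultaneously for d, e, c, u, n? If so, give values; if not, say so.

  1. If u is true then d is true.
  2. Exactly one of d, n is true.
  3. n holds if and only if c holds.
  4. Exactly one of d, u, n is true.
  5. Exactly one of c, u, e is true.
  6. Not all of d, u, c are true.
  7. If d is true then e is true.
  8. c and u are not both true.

d: False, e: False, c: True, u: False, n: True

  (1) u=F ⇒ d: vacuous ✓
  (2) {d, n}: 1 true — exactly one ✓
  (3) n=T, c=T — same ✓
  (4) {d, u, n}: 1 true — exactly one ✓
  (5) {c, u, e}: 1 true — exactly one ✓
  (6) {d, u, c}: 1/3 true — not all ✓
  (7) d=F ⇒ e: vacuous ✓
  (8) c=T, u=F — not both ✓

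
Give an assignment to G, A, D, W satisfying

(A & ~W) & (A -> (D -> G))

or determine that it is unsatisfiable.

G=T; A=T; D=T; W=F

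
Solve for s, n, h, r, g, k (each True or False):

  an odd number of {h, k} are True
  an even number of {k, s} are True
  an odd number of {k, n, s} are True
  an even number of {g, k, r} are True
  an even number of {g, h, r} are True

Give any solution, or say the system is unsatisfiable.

Adding constraints 1, 4, 5 mod 2: every variable appears an even number of times on the left, so the left side is 0.
But the right sides sum to 1 (mod 2). 0 ≠ 1 — the system is inconsistent.

The formula is unsatisfiable.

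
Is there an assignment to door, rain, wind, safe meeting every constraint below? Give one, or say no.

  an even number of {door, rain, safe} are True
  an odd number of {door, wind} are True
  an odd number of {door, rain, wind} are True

door: False, rain: False, wind: True, safe: False

{door, rain, safe}: 0 true → even ✓
{door, wind}: 1 true → odd ✓
{door, rain, wind}: 1 true → odd ✓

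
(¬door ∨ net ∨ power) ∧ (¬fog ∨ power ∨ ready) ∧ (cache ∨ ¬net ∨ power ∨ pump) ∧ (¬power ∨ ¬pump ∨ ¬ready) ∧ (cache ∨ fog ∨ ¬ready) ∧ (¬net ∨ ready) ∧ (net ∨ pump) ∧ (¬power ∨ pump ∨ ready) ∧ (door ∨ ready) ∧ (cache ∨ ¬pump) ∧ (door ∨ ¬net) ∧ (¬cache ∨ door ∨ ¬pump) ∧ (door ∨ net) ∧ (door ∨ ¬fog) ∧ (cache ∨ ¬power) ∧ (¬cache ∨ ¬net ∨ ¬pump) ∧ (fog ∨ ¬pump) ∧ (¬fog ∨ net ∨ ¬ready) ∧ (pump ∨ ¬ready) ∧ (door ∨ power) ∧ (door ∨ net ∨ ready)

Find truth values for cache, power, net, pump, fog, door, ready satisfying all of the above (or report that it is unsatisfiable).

Try cache = False:
  (cache ∨ ¬pump) forces pump = False.
  (net ∨ pump) forces net = True.
  (cache ∨ ¬net ∨ power ∨ pump) forces power = True.
  clause (cache ∨ ¬power) is falsified — backtrack.
So cache = True.
Set power = True.
Set net = False.
  then (net ∨ pump) forces pump = True.
  then (¬cache ∨ door ∨ ¬pump) forces door = True.
  then (fog ∨ ¬pump) forces fog = True.
  then (¬fog ∨ net ∨ ¬ready) forces ready = False.
All clauses satisfied.

cache = True, power = True, net = False, pump = True, fog = True, door = True, ready = False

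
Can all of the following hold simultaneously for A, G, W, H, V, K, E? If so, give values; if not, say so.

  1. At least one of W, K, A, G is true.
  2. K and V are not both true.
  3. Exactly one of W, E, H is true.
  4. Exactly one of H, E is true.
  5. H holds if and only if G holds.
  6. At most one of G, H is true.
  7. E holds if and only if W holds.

Case G = True:
  (5) with G=T forces H = True.
  Constraint (6) is violated (G=T, H=T) — contradiction.
Case G = False:
  (5) with G=F forces H = False.
  (4) with H=F forces E = True.
  (3) with E=T forces W = False.
  Constraint (7) is violated (E=T, W=F) — contradiction.
Both cases fail — unsatisfiable.

UNSATISFIABLE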